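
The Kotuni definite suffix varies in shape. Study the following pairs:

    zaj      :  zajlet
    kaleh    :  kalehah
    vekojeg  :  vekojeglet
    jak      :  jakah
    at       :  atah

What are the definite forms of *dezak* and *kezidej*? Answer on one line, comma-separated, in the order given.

dezakah, kezidejlet

The pattern is voicing of the final consonant: -ah when the stem ends in a voiceless consonant (*kaleh*, *jak*, *at*); -let when the stem ends in a voiced consonant (*zaj*, *vekojeg*).
Since the final consonant of *dezak* is /k/ (voiceless), it takes -ah, giving *dezakah*.
The final consonant of *kezidej* is /j/, which is voiced, so the suffix is -let, giving *kezidejlet*.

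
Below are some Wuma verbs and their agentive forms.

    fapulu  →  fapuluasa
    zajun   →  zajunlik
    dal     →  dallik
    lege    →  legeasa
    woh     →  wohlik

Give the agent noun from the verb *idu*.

iduasa

The pattern is consonant vs. vowel: -lik when the stem ends in a consonant (*zajun*, *dal*, *woh*); -asa when the stem ends in a vowel (*fapulu*, *lege*).
*idu* — final sound /u/ (a vowel) → -asa → *iduasa*.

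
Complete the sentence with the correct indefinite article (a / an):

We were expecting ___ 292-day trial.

a

The indefinite article is chosen by the initial *sound* of the following word, not its spelling.
The number *292* is spoken "two hundred …", beginning with /tuː/ — a consonant sound.
So the article is *a*: We were expecting a 292-day trial.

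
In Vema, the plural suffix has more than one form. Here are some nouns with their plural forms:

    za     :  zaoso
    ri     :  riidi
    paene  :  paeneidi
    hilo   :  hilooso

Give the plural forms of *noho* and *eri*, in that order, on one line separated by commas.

nohooso, eriidi

The pattern is front/back vowel harmony: -idi when the last vowel of the stem is a front vowel (*ri*, *paene*); -oso when the last vowel of the stem is a back vowel (*za*, *hilo*).
*noho* — last vowel /o/ (a back vowel) → -oso → *nohooso*.
Since the last vowel of *eri* is /i/ (a front vowel), it takes -idi, giving *eriidi*.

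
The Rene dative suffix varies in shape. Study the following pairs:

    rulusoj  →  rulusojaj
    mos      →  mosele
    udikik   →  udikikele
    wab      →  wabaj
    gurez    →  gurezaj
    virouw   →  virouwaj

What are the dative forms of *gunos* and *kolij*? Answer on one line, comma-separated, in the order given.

The suffix is conditioned by the final consonant: -ele when the stem ends in a voiceless consonant (*mos*, *udikik*); -aj when the stem ends in a voiced consonant (*rulusoj*, *wab*, *gurez*, *virouw*).
The final consonant of *gunos* is /s/, which is voiceless, so the suffix is -ele, giving *gunosele*.
The final consonant of *kolij* is /j/, which is voiced, so the suffix is -aj, giving *kolijaj*.

gunosele, kolijaj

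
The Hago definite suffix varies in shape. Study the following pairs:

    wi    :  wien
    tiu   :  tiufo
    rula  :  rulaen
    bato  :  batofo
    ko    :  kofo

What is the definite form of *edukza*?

edukzaen

The suffix is conditioned by the last vowel: -fo when the last vowel of the stem is a rounded vowel (*tiu*, *bato*, *ko*); -en when the last vowel of the stem is an unrounded vowel (*wi*, *rula*).
Since the last vowel of *edukza* is /a/ (an unrounded vowel), it takes -en, giving *edukzaen*.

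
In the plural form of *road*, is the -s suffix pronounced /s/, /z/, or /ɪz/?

/z/

The stem *road* ends in a voiced non-sibilant sound.
The plural suffix surfaces as /ɪz/ after sibilants, /s/ after other voiceless consonants, and /z/ after other voiced sounds.
So the plural -s on *road* is pronounced /z/.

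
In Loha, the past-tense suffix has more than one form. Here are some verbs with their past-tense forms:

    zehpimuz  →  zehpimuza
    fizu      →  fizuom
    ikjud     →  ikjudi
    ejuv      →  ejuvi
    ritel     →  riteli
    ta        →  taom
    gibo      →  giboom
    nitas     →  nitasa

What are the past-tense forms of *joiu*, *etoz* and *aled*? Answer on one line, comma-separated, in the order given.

The alternation tracks the final sound of the stem — -a when the stem ends in a sibilant (*zehpimuz*, *nitas*); -i when the stem ends in a non-sibilant consonant (*ikjud*, *ejuv*, *ritel*); -om when the stem ends in a vowel (*fizu*, *ta*, *gibo*).
Since the final sound of *joiu* is /u/ (a vowel), it takes -om, giving *joiuom*.
The final sound of *etoz* is /z/, which is a sibilant, so the suffix is -a, giving *etoza*.
The final sound of *aled* is /d/, which is a non-sibilant consonant, so the suffix is -i, giving *aledi*.

joiuom, etoza, aledi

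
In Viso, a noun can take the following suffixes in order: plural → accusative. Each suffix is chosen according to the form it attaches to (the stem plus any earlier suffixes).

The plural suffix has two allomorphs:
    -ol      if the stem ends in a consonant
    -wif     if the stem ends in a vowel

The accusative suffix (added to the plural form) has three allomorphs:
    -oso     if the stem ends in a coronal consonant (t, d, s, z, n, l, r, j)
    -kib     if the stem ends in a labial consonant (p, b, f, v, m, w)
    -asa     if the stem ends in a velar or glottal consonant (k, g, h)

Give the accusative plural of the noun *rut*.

rutoloso

Since the final sound of *rut* is /t/ (a consonant), it takes -ol, giving *rutol*.
The plural form *rutol* — final consonant /l/ (coronal) → -oso → *rutoloso*.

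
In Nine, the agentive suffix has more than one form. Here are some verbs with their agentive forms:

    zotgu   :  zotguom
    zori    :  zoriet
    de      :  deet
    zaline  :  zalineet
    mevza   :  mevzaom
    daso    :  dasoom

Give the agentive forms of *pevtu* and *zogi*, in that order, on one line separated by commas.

pevtuom, zogiet

The suffix is conditioned by the last vowel: -et when the last vowel of the stem is a front vowel (*zori*, *de*, *zaline*); -om when the last vowel of the stem is a back vowel (*zotgu*, *mevza*, *daso*).
*pevtu* — last vowel /u/ (a back vowel) → -om → *pevtuom*.
*zogi*: last vowel = /i/, a front vowel → -et → *zogiet*.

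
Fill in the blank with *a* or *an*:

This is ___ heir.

an

The indefinite article is chosen by the initial *sound* of the following word, not its spelling.
*heir* begins with the sound /ɛ/ (silent h) — a vowel sound.
So the article is *an*: This is an heir.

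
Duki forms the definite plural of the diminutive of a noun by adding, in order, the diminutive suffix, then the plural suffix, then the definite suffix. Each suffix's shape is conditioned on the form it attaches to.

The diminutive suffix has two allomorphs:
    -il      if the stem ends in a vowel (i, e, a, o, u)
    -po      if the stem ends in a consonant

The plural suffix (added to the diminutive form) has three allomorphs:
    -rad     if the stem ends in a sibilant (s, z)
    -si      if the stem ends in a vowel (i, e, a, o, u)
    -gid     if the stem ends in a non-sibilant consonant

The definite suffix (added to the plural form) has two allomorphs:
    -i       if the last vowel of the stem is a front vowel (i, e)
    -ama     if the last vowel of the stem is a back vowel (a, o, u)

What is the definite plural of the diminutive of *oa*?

oailgidi

Since the final sound of *oa* is /a/ (a vowel), it takes -il, giving *oail*.
The final sound of the diminutive form *oail* is /l/, which is a non-sibilant consonant, so the plural suffix is -gid, giving *oailgid*.
The last vowel of the plural form *oailgid* is /i/, which is a front vowel, so the definite suffix is -i, giving *oailgidi*.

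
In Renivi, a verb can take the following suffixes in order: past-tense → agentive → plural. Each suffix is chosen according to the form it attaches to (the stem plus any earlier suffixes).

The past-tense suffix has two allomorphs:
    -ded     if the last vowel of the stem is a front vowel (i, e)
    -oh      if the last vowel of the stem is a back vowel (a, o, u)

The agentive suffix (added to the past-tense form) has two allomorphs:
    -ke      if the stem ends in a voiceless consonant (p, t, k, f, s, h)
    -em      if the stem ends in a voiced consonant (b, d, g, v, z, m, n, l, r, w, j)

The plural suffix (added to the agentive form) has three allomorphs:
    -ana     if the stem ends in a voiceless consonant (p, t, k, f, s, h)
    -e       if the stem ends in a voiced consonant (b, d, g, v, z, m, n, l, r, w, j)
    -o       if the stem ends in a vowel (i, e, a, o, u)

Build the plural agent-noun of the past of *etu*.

etuohkeo

Since the last vowel of *etu* is /u/ (a back vowel), it takes -oh, giving *etuoh*.
The past-tense form *etuoh* — final consonant /h/ (voiceless) → -ke → *etuohke*.
The final sound of the agentive form *etuohke* is /e/, which is a vowel, so the plural suffix is -o, giving *etuohkeo*.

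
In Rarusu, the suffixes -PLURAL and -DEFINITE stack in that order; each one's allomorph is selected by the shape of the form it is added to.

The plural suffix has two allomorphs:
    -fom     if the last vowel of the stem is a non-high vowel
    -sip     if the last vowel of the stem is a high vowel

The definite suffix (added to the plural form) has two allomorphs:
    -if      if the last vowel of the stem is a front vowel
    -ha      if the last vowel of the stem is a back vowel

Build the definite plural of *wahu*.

The last vowel of *wahu* is /u/, which is a high vowel, so the plural suffix is -sip, giving *wahusip*.
The plural form *wahusip* — last vowel /i/ (a front vowel) → -if → *wahusipif*.

wahusipif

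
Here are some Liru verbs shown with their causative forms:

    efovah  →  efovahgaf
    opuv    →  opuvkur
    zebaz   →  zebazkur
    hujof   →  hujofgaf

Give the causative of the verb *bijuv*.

bijuvkur

The pattern is voicing of the final consonant: -gaf when the stem ends in a voiceless consonant (*efovah*, *hujof*); -kur when the stem ends in a voiced consonant (*opuv*, *zebaz*).
The final consonant of *bijuv* is /v/, which is voiced, so the suffix is -kur, giving *bijuvkur*.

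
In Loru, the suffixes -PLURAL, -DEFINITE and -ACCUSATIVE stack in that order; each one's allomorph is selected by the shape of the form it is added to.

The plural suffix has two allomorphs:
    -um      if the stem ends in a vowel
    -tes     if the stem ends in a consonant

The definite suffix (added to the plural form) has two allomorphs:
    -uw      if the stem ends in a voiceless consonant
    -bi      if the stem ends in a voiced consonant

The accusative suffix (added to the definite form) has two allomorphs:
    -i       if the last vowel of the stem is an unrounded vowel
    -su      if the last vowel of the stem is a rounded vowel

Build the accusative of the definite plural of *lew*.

*lew* — final sound /w/ (a consonant) → -tes → *lewtes*.
Since the final consonant of the plural form *lewtes* is /s/ (voiceless), it takes -uw, giving *lewtesuw*.
Since the last vowel of the definite form *lewtesuw* is /u/ (a rounded vowel), it takes -su, giving *lewtesuwsu*.

lewtesuwsu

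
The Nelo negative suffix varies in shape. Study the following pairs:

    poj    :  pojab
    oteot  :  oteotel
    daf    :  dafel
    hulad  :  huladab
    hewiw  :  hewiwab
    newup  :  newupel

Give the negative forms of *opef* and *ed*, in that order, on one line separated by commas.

opefel, edab

The alternation tracks the final consonant of the stem — -el when the stem ends in a voiceless consonant (*oteot*, *daf*, *newup*); -ab when the stem ends in a voiced consonant (*poj*, *hulad*, *hewiw*).
*opef* — final consonant /f/ (voiceless) → -el → *opefel*.
The final consonant of *ed* is /d/, which is voiced, so the suffix is -ab, giving *edab*.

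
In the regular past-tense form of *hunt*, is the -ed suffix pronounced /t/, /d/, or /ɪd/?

The stem *hunt* ends in /t/ or /d/.
The -ed suffix is realized as /ɪd/ after /t, d/; as /t/ after other voiceless consonants; and as /d/ after other voiced sounds.
So -ed on *hunt* is pronounced /ɪd/.

/ɪd/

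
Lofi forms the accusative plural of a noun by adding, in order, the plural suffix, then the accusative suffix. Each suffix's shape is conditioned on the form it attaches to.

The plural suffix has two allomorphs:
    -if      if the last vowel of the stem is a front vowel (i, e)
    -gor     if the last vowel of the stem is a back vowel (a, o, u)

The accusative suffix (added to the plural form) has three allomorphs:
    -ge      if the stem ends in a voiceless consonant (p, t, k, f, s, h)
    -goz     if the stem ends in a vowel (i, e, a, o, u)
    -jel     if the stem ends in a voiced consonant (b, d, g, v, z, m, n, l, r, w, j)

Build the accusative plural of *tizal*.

tizalgorjel

Since the last vowel of *tizal* is /a/ (a back vowel), it takes -gor, giving *tizalgor*.
Since the final sound of the plural form *tizalgor* is /r/ (a voiced consonant), it takes -jel, giving *tizalgorjel*.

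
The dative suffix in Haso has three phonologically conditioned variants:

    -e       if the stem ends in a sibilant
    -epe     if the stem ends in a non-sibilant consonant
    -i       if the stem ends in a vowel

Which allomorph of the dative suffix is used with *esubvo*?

*esubvo* — final sound /o/ (a vowel) → -i.

-i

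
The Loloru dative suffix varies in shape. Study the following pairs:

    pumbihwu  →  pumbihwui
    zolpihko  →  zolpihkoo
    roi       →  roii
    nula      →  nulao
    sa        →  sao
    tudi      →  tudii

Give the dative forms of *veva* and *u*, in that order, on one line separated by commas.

vevao, ui

The pattern is height harmony: -i when the last vowel of the stem is a high vowel (*pumbihwu*, *roi*, *tudi*); -o when the last vowel of the stem is a non-high vowel (*zolpihko*, *nula*, *sa*).
Since the last vowel of *veva* is /a/ (a non-high vowel), it takes -o, giving *vevao*.
The last vowel of *u* is /u/, which is a high vowel, so the suffix is -i, giving *ui*.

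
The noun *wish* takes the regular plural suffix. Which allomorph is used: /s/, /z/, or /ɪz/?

The stem *wish* ends in a sibilant (/s, z, ʃ, ʒ, tʃ, dʒ/).
The plural suffix surfaces as /ɪz/ after sibilants, /s/ after other voiceless consonants, and /z/ after other voiced sounds.
So the plural -s on *wish* is pronounced /ɪz/.

/ɪz/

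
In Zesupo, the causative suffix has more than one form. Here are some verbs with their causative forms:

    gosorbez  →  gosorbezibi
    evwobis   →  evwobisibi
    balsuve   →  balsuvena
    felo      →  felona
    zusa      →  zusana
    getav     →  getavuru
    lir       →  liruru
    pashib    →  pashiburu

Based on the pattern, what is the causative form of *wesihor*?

wesihoruru

The suffix is conditioned by the final sound: -ibi when the stem ends in a sibilant (*gosorbez*, *evwobis*); -uru when the stem ends in a non-sibilant consonant (*getav*, *lir*, *pashib*); -na when the stem ends in a vowel (*balsuve*, *felo*, *zusa*).
*wesihor*: final sound = /r/, a non-sibilant consonant → -uru → *wesihoruru*.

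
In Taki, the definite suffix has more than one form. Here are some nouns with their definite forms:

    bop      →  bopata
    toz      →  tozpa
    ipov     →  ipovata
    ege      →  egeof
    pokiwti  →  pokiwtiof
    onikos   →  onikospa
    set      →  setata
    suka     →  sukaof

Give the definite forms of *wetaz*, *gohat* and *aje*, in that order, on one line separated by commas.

The pattern is sibilance of the final sound: -pa when the stem ends in a sibilant (*toz*, *onikos*); -ata when the stem ends in a non-sibilant consonant (*bop*, *ipov*, *set*); -of when the stem ends in a vowel (*ege*, *pokiwti*, *suka*).
*wetaz*: final sound = /z/, a sibilant → -pa → *wetazpa*.
The final sound of *gohat* is /t/, which is a non-sibilant consonant, so the suffix is -ata, giving *gohatata*.
*aje*: final sound = /e/, a vowel → -of → *ajeof*.

wetazpa, gohatata, ajeof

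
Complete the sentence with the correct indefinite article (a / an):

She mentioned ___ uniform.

a

The indefinite article is chosen by the initial *sound* of the following word, not its spelling.
*uniform* begins with the sound /juː/ (u pronounced /juː/) — a consonant sound.
So the article is *a*: She mentioned a uniform.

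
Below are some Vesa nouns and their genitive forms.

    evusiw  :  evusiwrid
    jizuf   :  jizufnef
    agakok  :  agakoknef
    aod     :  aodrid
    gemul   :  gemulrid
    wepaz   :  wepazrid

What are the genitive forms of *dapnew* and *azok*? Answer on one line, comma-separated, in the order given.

The alternation tracks the final consonant of the stem — -nef when the stem ends in a voiceless consonant (*jizuf*, *agakok*); -rid when the stem ends in a voiced consonant (*evusiw*, *aod*, *gemul*, *wepaz*).
*dapnew* — final consonant /w/ (voiced) → -rid → *dapnewrid*.
*azok* — final consonant /k/ (voiceless) → -nef → *azoknef*.

dapnewrid, azoknef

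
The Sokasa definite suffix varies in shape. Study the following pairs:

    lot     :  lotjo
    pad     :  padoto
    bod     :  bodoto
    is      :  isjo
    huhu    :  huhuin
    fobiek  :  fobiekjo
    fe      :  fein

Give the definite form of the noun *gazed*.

gazedoto

Looking at the final sound of each stem: -jo when the stem ends in a voiceless consonant (*lot*, *is*, *fobiek*); -oto when the stem ends in a voiced consonant (*pad*, *bod*); -in when the stem ends in a vowel (*huhu*, *fe*).
Since the final sound of *gazed* is /d/ (a voiced consonant), it takes -oto, giving *gazedoto*.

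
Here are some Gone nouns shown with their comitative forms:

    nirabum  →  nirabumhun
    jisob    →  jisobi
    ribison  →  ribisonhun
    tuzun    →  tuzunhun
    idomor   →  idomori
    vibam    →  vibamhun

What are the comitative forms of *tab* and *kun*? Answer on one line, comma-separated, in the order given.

The alternation tracks the final consonant of the stem — -hun when the stem ends in a nasal (*nirabum*, *ribison*, *tuzun*, *vibam*); -i when the stem ends in a non-nasal consonant (*jisob*, *idomor*).
The final consonant of *tab* is /b/, which is non-nasal, so the suffix is -i, giving *tabi*.
Since the final consonant of *kun* is /n/ (a nasal), it takes -hun, giving *kunhun*.

tabi, kunhun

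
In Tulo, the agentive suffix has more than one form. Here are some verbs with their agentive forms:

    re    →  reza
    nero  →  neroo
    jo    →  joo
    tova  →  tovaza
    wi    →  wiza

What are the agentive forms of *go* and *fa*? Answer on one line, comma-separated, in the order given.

goo, faza

Looking at the last vowel of each stem: -o when the last vowel of the stem is a rounded vowel (*nero*, *jo*); -za when the last vowel of the stem is an unrounded vowel (*re*, *tova*, *wi*).
*go*: last vowel = /o/, a rounded vowel → -o → *goo*.
Since the last vowel of *fa* is /a/ (an unrounded vowel), it takes -za, giving *faza*.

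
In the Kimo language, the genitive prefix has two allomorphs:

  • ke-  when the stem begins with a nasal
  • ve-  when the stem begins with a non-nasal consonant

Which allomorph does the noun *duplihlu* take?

ve-

*duplihlu* — first consonant /d/ (non-nasal) → ve-.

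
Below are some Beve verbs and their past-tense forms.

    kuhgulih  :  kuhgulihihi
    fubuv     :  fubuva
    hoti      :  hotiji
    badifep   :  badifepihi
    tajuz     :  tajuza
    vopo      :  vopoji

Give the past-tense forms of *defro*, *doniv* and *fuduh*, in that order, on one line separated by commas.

defroji, doniva, fuduhihi

The alternation tracks the final sound of the stem — -ihi when the stem ends in a voiceless consonant (*kuhgulih*, *badifep*); -a when the stem ends in a voiced consonant (*fubuv*, *tajuz*); -ji when the stem ends in a vowel (*hoti*, *vopo*).
The final sound of *defro* is /o/, which is a vowel, so the suffix is -ji, giving *defroji*.
*doniv* — final sound /v/ (a voiced consonant) → -a → *doniva*.
*fuduh* — final sound /h/ (a voiceless consonant) → -ihi → *fuduhihi*.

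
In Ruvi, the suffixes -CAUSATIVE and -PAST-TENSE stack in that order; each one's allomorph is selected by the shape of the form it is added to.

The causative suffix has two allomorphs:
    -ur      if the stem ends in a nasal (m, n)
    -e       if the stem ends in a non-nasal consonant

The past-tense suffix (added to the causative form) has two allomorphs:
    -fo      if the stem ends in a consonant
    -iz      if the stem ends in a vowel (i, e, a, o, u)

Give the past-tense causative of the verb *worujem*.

Since the final consonant of *worujem* is /m/ (a nasal), it takes -ur, giving *worujemur*.
Since the final sound of the causative form *worujemur* is /r/ (a consonant), it takes -fo, giving *worujemurfo*.

worujemurfo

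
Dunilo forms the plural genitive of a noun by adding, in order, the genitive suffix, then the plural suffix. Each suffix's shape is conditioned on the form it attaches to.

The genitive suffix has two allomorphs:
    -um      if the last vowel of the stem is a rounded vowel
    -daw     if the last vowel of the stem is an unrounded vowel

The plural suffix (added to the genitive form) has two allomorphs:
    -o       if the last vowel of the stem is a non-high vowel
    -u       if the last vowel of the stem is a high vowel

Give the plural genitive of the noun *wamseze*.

wamsezedawo

*wamseze*: last vowel = /e/, an unrounded vowel → -daw → *wamsezedaw*.
The genitive form *wamsezedaw* — last vowel /a/ (a non-high vowel) → -o → *wamsezedawo*.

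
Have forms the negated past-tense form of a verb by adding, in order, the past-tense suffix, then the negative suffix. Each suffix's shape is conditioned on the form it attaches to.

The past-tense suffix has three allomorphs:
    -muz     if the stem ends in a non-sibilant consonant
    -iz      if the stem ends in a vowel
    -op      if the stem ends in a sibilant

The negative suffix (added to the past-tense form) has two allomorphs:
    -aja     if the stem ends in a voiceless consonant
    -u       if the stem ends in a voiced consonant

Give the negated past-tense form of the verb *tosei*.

toseiizu

Since the final sound of *tosei* is /i/ (a vowel), it takes -iz, giving *toseiiz*.
The final consonant of the past-tense form *toseiiz* is /z/, which is voiced, so the negative suffix is -u, giving *toseiizu*.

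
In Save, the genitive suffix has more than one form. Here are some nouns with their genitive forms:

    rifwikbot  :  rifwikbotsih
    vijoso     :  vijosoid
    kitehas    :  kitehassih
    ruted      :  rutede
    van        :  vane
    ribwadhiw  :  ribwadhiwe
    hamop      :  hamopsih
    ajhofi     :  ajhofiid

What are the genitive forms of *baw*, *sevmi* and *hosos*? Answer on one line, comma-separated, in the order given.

The suffix is conditioned by the final sound: -sih when the stem ends in a voiceless consonant (*rifwikbot*, *kitehas*, *hamop*); -e when the stem ends in a voiced consonant (*ruted*, *van*, *ribwadhiw*); -id when the stem ends in a vowel (*vijoso*, *ajhofi*).
Since the final sound of *baw* is /w/ (a voiced consonant), it takes -e, giving *bawe*.
The final sound of *sevmi* is /i/, which is a vowel, so the suffix is -id, giving *sevmiid*.
*hosos* — final sound /s/ (a voiceless consonant) → -sih → *hosossih*.

bawe, sevmiid, hosossih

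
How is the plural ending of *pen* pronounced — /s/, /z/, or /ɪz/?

/z/

The stem *pen* ends in a voiced non-sibilant sound.
The plural suffix surfaces as /ɪz/ after sibilants, /s/ after other voiceless consonants, and /z/ after other voiced sounds.
So the plural -s on *pen* is pronounced /z/.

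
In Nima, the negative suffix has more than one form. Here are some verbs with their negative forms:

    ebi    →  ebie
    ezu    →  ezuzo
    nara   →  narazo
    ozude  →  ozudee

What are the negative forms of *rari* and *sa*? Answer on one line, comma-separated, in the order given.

The suffix is conditioned by the last vowel: -e when the last vowel of the stem is a front vowel (*ebi*, *ozude*); -zo when the last vowel of the stem is a back vowel (*ezu*, *nara*).
*rari* — last vowel /i/ (a front vowel) → -e → *rarie*.
*sa* — last vowel /a/ (a back vowel) → -zo → *sazo*.

rarie, sazo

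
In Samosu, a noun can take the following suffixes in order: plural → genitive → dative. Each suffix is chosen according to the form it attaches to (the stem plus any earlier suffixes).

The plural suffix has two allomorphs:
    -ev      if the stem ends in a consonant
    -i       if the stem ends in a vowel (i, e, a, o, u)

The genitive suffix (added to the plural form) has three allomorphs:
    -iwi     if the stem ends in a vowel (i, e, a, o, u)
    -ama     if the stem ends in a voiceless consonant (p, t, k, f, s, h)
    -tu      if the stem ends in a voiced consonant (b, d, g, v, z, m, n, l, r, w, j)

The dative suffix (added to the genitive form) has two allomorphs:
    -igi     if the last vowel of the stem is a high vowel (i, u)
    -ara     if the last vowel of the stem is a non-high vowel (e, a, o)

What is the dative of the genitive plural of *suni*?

suniiiwiigi

*suni*: final sound = /i/, a vowel → -i → *sunii*.
The final sound of the plural form *sunii* is /i/, which is a vowel, so the genitive suffix is -iwi, giving *suniiiwi*.
The genitive form *suniiiwi* — last vowel /i/ (a high vowel) → -igi → *suniiiwiigi*.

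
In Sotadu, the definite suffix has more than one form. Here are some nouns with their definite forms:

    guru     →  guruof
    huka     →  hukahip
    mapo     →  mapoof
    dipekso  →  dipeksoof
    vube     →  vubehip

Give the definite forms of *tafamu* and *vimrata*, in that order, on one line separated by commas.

tafamuof, vimratahip

The alternation tracks the last vowel of the stem — -of when the last vowel of the stem is a rounded vowel (*guru*, *mapo*, *dipekso*); -hip when the last vowel of the stem is an unrounded vowel (*huka*, *vube*).
*tafamu* — last vowel /u/ (a rounded vowel) → -of → *tafamuof*.
Since the last vowel of *vimrata* is /a/ (an unrounded vowel), it takes -hip, giving *vimratahip*.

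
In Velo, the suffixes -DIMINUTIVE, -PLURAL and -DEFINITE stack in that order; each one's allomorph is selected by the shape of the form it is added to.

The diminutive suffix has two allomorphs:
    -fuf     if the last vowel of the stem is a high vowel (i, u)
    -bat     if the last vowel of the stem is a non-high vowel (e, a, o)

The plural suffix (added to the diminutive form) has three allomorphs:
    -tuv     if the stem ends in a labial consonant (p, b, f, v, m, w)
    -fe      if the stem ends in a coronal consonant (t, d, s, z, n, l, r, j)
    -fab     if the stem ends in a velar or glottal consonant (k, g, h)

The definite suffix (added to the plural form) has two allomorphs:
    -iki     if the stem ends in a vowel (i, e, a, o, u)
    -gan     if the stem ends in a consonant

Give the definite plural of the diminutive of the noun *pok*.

*pok*: last vowel = /o/, a non-high vowel → -bat → *pokbat*.
The diminutive form *pokbat*: final consonant = /t/, coronal → -fe → *pokbatfe*.
The plural form *pokbatfe* — final sound /e/ (a vowel) → -iki → *pokbatfeiki*.

pokbatfeiki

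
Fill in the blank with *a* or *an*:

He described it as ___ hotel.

a

The indefinite article is chosen by the initial *sound* of the following word, not its spelling.
*hotel* begins with the sound /h/ (h is pronounced) — a consonant sound.
So the article is *a*: He described it as a hotel.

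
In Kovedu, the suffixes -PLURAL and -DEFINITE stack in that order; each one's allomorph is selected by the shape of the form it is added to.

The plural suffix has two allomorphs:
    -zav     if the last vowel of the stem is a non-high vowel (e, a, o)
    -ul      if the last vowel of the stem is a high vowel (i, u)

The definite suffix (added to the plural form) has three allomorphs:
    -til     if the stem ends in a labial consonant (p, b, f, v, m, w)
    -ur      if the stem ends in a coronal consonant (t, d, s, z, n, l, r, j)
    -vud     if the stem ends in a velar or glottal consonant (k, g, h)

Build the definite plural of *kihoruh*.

*kihoruh* — last vowel /u/ (a high vowel) → -ul → *kihoruhul*.
The final consonant of the plural form *kihoruhul* is /l/, which is coronal, so the definite suffix is -ur, giving *kihoruhulur*.

kihoruhulur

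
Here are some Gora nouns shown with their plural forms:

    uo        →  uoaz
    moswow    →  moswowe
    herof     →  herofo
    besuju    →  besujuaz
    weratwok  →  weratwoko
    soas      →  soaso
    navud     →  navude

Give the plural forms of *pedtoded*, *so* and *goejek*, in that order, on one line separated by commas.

The suffix is conditioned by the final sound: -o when the stem ends in a voiceless consonant (*herof*, *weratwok*, *soas*); -e when the stem ends in a voiced consonant (*moswow*, *navud*); -az when the stem ends in a vowel (*uo*, *besuju*).
*pedtoded* — final sound /d/ (a voiced consonant) → -e → *pedtodede*.
The final sound of *so* is /o/, which is a vowel, so the suffix is -az, giving *soaz*.
Since the final sound of *goejek* is /k/ (a voiceless consonant), it takes -o, giving *goejeko*.

pedtodede, soaz, goejeko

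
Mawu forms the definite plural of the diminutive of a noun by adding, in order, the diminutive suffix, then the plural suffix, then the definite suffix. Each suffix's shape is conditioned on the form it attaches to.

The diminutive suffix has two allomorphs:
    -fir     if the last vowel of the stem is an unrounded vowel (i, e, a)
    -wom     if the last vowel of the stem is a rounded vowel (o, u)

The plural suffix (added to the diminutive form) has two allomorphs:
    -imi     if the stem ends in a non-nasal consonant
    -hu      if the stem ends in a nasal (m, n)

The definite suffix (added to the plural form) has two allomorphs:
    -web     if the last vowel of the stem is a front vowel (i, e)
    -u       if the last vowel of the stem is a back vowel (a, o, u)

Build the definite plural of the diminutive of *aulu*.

auluwomhuu

*aulu* — last vowel /u/ (a rounded vowel) → -wom → *auluwom*.
Since the final consonant of the diminutive form *auluwom* is /m/ (a nasal), it takes -hu, giving *auluwomhu*.
Since the last vowel of the plural form *auluwomhu* is /u/ (a back vowel), it takes -u, giving *auluwomhuu*.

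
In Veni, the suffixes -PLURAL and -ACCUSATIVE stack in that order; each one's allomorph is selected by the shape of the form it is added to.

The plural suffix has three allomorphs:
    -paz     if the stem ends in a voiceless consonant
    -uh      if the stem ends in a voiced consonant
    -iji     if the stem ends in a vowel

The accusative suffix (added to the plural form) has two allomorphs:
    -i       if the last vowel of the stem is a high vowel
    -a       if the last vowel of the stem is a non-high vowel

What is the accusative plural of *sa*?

saijii

Since the final sound of *sa* is /a/ (a vowel), it takes -iji, giving *saiji*.
The last vowel of the plural form *saiji* is /i/, which is a high vowel, so the accusative suffix is -i, giving *saijii*.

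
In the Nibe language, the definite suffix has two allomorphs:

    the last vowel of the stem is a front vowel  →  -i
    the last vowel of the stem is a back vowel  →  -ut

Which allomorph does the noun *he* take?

Since the last vowel of *he* is /e/ (a front vowel), it takes -i.

-i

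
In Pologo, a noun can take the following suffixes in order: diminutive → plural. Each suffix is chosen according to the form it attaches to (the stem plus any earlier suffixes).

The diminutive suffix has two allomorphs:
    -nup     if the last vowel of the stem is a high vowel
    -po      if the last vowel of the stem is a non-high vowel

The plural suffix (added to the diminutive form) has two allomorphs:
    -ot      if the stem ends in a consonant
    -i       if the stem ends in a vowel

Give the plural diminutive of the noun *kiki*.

The last vowel of *kiki* is /i/, which is a high vowel, so the diminutive suffix is -nup, giving *kikinup*.
The diminutive form *kikinup*: final sound = /p/, a consonant → -ot → *kikinupot*.

kikinupot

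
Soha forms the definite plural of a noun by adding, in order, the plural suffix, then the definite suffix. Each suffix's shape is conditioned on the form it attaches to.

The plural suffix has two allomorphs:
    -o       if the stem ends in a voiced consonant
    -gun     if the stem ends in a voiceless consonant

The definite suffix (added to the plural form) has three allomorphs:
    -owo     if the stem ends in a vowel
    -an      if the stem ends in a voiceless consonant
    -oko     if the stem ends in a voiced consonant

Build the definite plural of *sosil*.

Since the final consonant of *sosil* is /l/ (voiced), it takes -o, giving *sosilo*.
The plural form *sosilo*: final sound = /o/, a vowel → -owo → *sosiloowo*.

sosiloowo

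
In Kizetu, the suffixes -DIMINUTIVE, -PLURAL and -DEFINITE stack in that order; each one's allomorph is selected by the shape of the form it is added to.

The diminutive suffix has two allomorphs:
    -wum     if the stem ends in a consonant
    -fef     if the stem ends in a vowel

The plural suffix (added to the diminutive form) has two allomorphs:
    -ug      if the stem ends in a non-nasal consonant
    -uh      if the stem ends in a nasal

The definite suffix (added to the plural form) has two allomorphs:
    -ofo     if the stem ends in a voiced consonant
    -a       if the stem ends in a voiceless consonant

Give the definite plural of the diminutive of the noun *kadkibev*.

*kadkibev*: final sound = /v/, a consonant → -wum → *kadkibevwum*.
The final consonant of the diminutive form *kadkibevwum* is /m/, which is a nasal, so the plural suffix is -uh, giving *kadkibevwumuh*.
Since the final consonant of the plural form *kadkibevwumuh* is /h/ (voiceless), it takes -a, giving *kadkibevwumuha*.

kadkibevwumuha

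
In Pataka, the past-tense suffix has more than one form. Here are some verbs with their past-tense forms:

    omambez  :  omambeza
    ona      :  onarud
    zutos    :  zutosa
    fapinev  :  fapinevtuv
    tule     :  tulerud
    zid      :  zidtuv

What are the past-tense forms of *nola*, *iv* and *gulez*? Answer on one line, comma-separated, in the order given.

nolarud, ivtuv, guleza

Looking at the final sound of each stem: -a when the stem ends in a sibilant (*omambez*, *zutos*); -tuv when the stem ends in a non-sibilant consonant (*fapinev*, *zid*); -rud when the stem ends in a vowel (*ona*, *tule*).
*nola* — final sound /a/ (a vowel) → -rud → *nolarud*.
*iv*: final sound = /v/, a non-sibilant consonant → -tuv → *ivtuv*.
*gulez* — final sound /z/ (a sibilant) → -a → *guleza*.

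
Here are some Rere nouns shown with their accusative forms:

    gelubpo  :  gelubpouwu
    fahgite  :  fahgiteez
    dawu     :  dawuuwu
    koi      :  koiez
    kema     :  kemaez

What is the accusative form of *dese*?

The suffix is conditioned by the last vowel: -uwu when the last vowel of the stem is a rounded vowel (*gelubpo*, *dawu*); -ez when the last vowel of the stem is an unrounded vowel (*fahgite*, *koi*, *kema*).
The last vowel of *dese* is /e/, which is an unrounded vowel, so the suffix is -ez, giving *deseez*.

deseez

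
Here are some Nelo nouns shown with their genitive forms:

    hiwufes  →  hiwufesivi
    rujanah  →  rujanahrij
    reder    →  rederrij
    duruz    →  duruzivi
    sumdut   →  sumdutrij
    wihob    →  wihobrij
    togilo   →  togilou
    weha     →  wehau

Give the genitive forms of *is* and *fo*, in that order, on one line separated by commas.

isivi, fou

The suffix is conditioned by the final sound: -ivi when the stem ends in a sibilant (*hiwufes*, *duruz*); -rij when the stem ends in a non-sibilant consonant (*rujanah*, *reder*, *sumdut*, *wihob*); -u when the stem ends in a vowel (*togilo*, *weha*).
The final sound of *is* is /s/, which is a sibilant, so the suffix is -ivi, giving *isivi*.
*fo*: final sound = /o/, a vowel → -u → *fou*.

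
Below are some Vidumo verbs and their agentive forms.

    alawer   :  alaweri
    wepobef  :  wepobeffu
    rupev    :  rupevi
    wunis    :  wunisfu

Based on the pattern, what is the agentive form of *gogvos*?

gogvosfu

The pattern is voicing of the final consonant: -fu when the stem ends in a voiceless consonant (*wepobef*, *wunis*); -i when the stem ends in a voiced consonant (*alawer*, *rupev*).
The final consonant of *gogvos* is /s/, which is voiceless, so the suffix is -fu, giving *gogvosfu*.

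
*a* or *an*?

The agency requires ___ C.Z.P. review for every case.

a

The indefinite article is chosen by the initial *sound* of the following word, not its spelling.
The initialism *C.Z.P.* is read letter by letter; the first letter, C, is pronounced /siː/, which begins with a consonant sound.
So the article is *a*: The agency requires a C.Z.P. review for every case.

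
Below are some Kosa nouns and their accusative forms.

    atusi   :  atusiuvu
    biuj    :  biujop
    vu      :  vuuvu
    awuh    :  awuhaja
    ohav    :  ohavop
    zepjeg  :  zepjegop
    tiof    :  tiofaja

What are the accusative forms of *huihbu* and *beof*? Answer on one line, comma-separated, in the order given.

The pattern is voicing of the final sound: -aja when the stem ends in a voiceless consonant (*awuh*, *tiof*); -op when the stem ends in a voiced consonant (*biuj*, *ohav*, *zepjeg*); -uvu when the stem ends in a vowel (*atusi*, *vu*).
The final sound of *huihbu* is /u/, which is a vowel, so the suffix is -uvu, giving *huihbuuvu*.
*beof*: final sound = /f/, a voiceless consonant → -aja → *beofaja*.

huihbuuvu, beofaja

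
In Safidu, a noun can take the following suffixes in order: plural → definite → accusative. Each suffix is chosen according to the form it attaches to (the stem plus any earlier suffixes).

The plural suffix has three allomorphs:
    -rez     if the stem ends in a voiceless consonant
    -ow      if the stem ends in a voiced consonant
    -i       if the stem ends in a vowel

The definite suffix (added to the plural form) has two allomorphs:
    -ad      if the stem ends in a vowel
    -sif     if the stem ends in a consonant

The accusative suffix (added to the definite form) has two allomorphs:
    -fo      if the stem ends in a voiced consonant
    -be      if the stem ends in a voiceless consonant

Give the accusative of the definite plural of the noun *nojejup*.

nojejuprezsifbe

*nojejup* — final sound /p/ (a voiceless consonant) → -rez → *nojejuprez*.
The plural form *nojejuprez*: final sound = /z/, a consonant → -sif → *nojejuprezsif*.
The definite form *nojejuprezsif* — final consonant /f/ (voiceless) → -be → *nojejuprezsifbe*.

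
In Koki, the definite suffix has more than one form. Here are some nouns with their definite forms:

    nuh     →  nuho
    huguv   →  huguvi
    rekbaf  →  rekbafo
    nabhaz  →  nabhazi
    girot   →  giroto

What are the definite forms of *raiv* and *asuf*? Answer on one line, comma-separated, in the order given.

Looking at the final consonant of each stem: -o when the stem ends in a voiceless consonant (*nuh*, *rekbaf*, *girot*); -i when the stem ends in a voiced consonant (*huguv*, *nabhaz*).
Since the final consonant of *raiv* is /v/ (voiced), it takes -i, giving *raivi*.
The final consonant of *asuf* is /f/, which is voiceless, so the suffix is -o, giving *asufo*.

raivi, asufo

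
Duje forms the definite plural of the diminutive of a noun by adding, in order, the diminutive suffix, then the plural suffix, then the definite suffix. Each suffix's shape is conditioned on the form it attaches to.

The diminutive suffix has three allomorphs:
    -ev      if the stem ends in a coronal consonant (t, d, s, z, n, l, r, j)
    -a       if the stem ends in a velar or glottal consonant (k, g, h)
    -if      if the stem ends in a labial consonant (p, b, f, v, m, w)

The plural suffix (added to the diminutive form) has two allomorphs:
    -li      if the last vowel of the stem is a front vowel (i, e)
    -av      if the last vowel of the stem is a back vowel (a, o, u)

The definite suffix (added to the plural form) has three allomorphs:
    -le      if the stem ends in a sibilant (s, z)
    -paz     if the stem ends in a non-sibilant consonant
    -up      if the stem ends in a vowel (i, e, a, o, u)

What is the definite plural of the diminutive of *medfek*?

medfekaavpaz

Since the final consonant of *medfek* is /k/ (velar/glottal), it takes -a, giving *medfeka*.
The diminutive form *medfeka* — last vowel /a/ (a back vowel) → -av → *medfekaav*.
The plural form *medfekaav*: final sound = /v/, a non-sibilant consonant → -paz → *medfekaavpaz*.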